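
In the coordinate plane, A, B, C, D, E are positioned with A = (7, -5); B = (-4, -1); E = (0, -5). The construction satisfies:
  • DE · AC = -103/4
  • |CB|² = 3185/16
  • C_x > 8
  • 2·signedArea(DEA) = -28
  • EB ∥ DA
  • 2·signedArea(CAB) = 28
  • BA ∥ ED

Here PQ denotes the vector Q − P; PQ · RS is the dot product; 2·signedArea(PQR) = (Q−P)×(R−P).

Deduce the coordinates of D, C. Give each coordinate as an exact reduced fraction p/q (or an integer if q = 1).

C = (33/4, -8)
D = (11, -9)

1. D_x = 11  [EB ∥ DA ∩ BA ∥ ED]
2. D_y = -9  [EB ∥ DA ∩ BA ∥ ED]
   → D = (11, -9)
3. C_x = 33/4  [2·signedArea(CAB) = 28 ∩ DE · AC = -103/4]
4. C_y = -8  [2·signedArea(CAB) = 28 ∩ DE · AC = -103/4]
   → C = (33/4, -8)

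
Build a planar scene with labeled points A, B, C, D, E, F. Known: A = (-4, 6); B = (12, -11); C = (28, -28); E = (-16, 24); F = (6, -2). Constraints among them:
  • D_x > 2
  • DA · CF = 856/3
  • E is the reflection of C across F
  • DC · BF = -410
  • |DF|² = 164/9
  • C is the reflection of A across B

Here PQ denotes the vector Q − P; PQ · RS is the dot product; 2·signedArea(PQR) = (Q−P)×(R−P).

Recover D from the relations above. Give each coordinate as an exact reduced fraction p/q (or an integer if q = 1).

1. D_x = 8/3  [DC · BF = -410 ∩ DA · CF = 856/3]
2. D_y = 2/3  [DC · BF = -410 ∩ DA · CF = 856/3]
   → D = (8/3, 2/3)

D = (8/3, 2/3)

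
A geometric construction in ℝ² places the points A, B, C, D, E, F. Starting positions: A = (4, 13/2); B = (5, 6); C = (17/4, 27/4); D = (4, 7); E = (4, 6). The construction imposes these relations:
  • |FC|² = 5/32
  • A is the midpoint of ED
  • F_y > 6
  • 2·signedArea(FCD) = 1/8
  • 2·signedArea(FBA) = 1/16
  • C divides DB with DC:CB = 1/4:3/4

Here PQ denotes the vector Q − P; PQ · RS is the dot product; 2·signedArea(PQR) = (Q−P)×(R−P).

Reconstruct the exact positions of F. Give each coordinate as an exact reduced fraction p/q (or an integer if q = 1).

F = (33/8, 51/8)

1. F_x = 33/8  [2·signedArea(FCD) = 1/8 ∩ 2·signedArea(FBA) = 1/16]
2. F_y = 51/8  [2·signedArea(FCD) = 1/8 ∩ 2·signedArea(FBA) = 1/16]
   → F = (33/8, 51/8)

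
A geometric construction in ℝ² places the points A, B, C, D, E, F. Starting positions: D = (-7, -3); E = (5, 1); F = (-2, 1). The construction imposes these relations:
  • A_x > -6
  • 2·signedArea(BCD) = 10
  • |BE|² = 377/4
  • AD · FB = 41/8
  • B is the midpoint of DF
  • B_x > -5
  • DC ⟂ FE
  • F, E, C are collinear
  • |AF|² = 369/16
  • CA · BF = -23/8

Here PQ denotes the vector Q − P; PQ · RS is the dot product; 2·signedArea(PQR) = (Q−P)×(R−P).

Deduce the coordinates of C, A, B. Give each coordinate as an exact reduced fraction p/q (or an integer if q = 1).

A = (-23/4, -2)
B = (-9/2, -1)
C = (-7, 1)

1. C_x = -7  [F, E, C are collinear ∩ DC ⟂ FE]
2. C_y = 1  [F, E, C are collinear ∩ DC ⟂ FE]
   → C = (-7, 1)
3. B_x = -9/2  [B is the midpoint of DF]
4. B_y = -1  [B is the midpoint of DF]
   → B = (-9/2, -1)
5. A_x = -23/4  [line 5/2·x + 2·y + 147/8 = 0 ∩ |AF|² = 369/16]
6. A_y = -2  [line 5/2·x + 2·y + 147/8 = 0 ∩ |AF|² = 369/16]
   → A = (-23/4, -2)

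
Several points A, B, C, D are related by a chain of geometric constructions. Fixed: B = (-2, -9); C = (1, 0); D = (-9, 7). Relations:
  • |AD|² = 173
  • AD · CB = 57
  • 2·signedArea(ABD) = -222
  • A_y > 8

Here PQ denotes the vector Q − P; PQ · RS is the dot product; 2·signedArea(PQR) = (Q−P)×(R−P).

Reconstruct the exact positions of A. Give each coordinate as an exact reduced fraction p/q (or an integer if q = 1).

A = (4, 9)

1. A_x = 4  [AD · CB = 57 ∩ 2·signedArea(ABD) = -222]
2. A_y = 9  [AD · CB = 57 ∩ 2·signedArea(ABD) = -222]
   → A = (4, 9)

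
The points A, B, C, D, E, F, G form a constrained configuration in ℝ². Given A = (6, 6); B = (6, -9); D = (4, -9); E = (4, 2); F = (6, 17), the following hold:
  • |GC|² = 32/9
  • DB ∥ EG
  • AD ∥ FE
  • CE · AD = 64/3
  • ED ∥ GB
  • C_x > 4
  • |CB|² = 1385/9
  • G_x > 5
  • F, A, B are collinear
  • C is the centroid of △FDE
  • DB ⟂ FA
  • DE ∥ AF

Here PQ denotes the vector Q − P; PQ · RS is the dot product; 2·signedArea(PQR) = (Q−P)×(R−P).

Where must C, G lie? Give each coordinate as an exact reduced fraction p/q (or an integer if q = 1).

C = (14/3, 10/3)
G = (6, 2)

1. C_x = 14/3  [C is the centroid of △FDE]
2. C_y = 10/3  [C is the centroid of △FDE]
   → C = (14/3, 10/3)
3. G_x = 6  [ED ∥ GB ∩ DB ∥ EG]
4. G_y = 2  [ED ∥ GB ∩ DB ∥ EG]
   → G = (6, 2)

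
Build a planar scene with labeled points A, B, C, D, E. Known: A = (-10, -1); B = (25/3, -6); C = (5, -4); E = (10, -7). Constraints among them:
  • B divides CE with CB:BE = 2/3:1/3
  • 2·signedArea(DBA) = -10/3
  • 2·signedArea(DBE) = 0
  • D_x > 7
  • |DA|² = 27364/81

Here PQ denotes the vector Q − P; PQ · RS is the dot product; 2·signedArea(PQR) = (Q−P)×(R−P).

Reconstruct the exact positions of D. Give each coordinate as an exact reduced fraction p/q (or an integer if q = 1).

1. D_x = 70/9  [2·signedArea(DBE) = 0 ∩ 2·signedArea(DBA) = -10/3]
2. D_y = -17/3  [2·signedArea(DBE) = 0 ∩ 2·signedArea(DBA) = -10/3]
   → D = (70/9, -17/3)

D = (70/9, -17/3)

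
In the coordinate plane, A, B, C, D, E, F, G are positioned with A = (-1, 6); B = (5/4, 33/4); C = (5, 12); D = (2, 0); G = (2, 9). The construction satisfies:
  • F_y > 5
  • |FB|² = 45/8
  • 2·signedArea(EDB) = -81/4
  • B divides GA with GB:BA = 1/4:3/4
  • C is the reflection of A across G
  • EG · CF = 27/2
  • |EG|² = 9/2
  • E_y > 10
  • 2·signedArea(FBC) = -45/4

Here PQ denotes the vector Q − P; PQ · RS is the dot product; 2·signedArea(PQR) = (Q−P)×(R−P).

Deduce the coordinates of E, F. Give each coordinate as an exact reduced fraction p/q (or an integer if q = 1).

E = (7/2, 21/2)
F = (2, 6)

1. E_x = 7/2  [line -33/4·x + -3/4·y + 147/4 = 0 ∩ |EG|² = 9/2]
2. E_y = 21/2  [line -33/4·x + -3/4·y + 147/4 = 0 ∩ |EG|² = 9/2]
   → E = (7/2, 21/2)
3. F_x = 2  [2·signedArea(FBC) = -45/4 ∩ EG · CF = 27/2]
4. F_y = 6  [2·signedArea(FBC) = -45/4 ∩ EG · CF = 27/2]
   → F = (2, 6)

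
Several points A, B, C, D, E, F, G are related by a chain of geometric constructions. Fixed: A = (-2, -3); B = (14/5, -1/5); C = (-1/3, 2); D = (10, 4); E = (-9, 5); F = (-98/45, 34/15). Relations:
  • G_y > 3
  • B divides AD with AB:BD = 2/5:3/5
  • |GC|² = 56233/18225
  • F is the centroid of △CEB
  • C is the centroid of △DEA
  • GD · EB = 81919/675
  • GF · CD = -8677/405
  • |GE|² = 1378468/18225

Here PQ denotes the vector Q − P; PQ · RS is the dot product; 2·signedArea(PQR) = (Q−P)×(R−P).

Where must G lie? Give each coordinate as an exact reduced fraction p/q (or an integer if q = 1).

G = (-53/135, 169/45)

1. G_x = -53/135  [GF · CD = -8677/405 ∩ GD · EB = 81919/675]
2. G_y = 169/45  [GF · CD = -8677/405 ∩ GD · EB = 81919/675]
   → G = (-53/135, 169/45)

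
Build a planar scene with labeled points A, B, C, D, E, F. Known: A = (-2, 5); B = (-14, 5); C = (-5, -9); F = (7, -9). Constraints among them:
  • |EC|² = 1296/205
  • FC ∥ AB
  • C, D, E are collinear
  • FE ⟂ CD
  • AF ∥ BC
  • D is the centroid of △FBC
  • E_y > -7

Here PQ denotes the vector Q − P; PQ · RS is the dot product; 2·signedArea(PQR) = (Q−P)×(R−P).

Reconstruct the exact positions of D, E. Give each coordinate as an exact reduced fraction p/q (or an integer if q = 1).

1. D_x = -4  [D is the centroid of △FBC]
2. D_y = -13/3  [D is the centroid of △FBC]
   → D = (-4, -13/3)
3. E_x = -917/205  [C, D, E are collinear ∩ FE ⟂ CD]
4. E_y = -1341/205  [C, D, E are collinear ∩ FE ⟂ CD]
   → E = (-917/205, -1341/205)

D = (-4, -13/3)
E = (-917/205, -1341/205)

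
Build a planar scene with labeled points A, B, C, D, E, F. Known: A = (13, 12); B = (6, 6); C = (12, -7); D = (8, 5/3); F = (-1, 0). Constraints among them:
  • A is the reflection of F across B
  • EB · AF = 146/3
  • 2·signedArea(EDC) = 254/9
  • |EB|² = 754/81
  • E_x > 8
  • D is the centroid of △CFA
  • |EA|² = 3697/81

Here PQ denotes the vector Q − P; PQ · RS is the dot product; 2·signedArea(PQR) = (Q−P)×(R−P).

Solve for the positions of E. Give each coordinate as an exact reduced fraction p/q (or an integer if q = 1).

E = (9, 59/9)

1. E_x = 9  [2·signedArea(EDC) = 254/9 ∩ EB · AF = 146/3]
2. E_y = 59/9  [2·signedArea(EDC) = 254/9 ∩ EB · AF = 146/3]
   → E = (9, 59/9)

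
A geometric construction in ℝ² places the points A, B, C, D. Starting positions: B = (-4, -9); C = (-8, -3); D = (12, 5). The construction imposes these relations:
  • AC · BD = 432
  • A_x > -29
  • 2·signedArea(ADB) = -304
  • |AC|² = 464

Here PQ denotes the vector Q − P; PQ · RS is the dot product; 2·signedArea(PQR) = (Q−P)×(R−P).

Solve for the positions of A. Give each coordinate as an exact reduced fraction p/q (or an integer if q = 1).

A = (-28, -11)

1. A_x = -28  [AC · BD = 432 ∩ 2·signedArea(ADB) = -304]
2. A_y = -11  [AC · BD = 432 ∩ 2·signedArea(ADB) = -304]
   → A = (-28, -11)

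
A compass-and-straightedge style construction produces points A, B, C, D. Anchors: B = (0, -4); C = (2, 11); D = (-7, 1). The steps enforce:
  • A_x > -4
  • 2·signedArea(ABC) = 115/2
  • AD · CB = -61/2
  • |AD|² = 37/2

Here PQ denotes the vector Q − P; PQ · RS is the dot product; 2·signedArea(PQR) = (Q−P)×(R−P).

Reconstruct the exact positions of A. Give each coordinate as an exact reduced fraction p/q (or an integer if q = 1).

1. A_x = -7/2  [2·signedArea(ABC) = 115/2 ∩ AD · CB = -61/2]
2. A_y = -3/2  [2·signedArea(ABC) = 115/2 ∩ AD · CB = -61/2]
   → A = (-7/2, -3/2)

A = (-7/2, -3/2)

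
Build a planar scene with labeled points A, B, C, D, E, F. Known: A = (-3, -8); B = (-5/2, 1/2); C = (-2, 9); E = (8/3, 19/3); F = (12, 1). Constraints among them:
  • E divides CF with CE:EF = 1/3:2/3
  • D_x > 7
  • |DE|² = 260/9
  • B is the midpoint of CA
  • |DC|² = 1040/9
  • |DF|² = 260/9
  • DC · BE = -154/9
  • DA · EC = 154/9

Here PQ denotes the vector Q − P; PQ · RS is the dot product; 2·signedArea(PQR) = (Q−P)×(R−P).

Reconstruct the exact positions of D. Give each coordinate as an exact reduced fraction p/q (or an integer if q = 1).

1. D_x = 22/3  [DC · BE = -154/9 ∩ DA · EC = 154/9]
2. D_y = 11/3  [DC · BE = -154/9 ∩ DA · EC = 154/9]
   → D = (22/3, 11/3)

D = (22/3, 11/3)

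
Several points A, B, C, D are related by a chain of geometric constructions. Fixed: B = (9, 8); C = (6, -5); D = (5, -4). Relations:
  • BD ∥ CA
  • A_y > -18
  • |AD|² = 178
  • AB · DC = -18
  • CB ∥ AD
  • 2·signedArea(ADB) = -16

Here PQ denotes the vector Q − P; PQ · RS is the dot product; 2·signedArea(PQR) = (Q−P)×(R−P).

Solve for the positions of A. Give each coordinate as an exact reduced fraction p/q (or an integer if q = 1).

1. A_x = 2  [CB ∥ AD ∩ BD ∥ CA]
2. A_y = -17  [CB ∥ AD ∩ BD ∥ CA]
   → A = (2, -17)

A = (2, -17)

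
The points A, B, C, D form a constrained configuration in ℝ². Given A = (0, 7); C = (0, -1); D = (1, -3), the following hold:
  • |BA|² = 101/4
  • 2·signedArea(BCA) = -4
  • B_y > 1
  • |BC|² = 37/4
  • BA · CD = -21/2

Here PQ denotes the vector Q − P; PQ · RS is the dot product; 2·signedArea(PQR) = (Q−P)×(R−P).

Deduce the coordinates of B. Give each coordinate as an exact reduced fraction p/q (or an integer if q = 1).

B = (1/2, 2)

1. B_x = 1/2  [2·signedArea(BCA) = -4 ∩ BA · CD = -21/2]
2. B_y = 2  [2·signedArea(BCA) = -4 ∩ BA · CD = -21/2]
   → B = (1/2, 2)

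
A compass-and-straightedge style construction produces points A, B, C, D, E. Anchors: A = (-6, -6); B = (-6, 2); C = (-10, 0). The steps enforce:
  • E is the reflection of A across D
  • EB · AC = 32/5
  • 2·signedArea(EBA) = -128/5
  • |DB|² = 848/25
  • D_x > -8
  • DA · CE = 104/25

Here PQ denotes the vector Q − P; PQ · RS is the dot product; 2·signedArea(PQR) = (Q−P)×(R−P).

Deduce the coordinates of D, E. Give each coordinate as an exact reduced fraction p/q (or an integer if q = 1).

1. E_x = -46/5  [2·signedArea(EBA) = -128/5 ∩ EB · AC = 32/5]
2. E_y = -6/5  [2·signedArea(EBA) = -128/5 ∩ EB · AC = 32/5]
   → E = (-46/5, -6/5)
3. D_x = -38/5  [DA · CE = 104/25 ∩ E is the reflection of A across D]
4. D_y = -18/5  [DA · CE = 104/25 ∩ E is the reflection of A across D]
   → D = (-38/5, -18/5)

D = (-38/5, -18/5)
E = (-46/5, -6/5)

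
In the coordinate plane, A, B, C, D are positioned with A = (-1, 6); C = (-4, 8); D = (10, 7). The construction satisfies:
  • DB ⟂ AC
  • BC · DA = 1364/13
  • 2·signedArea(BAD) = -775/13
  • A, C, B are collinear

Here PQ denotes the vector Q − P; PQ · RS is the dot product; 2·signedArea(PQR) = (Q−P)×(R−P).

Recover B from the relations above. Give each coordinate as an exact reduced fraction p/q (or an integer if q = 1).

B = (80/13, 16/13)

1. B_x = 80/13  [A, C, B are collinear ∩ DB ⟂ AC]
2. B_y = 16/13  [A, C, B are collinear ∩ DB ⟂ AC]
   → B = (80/13, 16/13)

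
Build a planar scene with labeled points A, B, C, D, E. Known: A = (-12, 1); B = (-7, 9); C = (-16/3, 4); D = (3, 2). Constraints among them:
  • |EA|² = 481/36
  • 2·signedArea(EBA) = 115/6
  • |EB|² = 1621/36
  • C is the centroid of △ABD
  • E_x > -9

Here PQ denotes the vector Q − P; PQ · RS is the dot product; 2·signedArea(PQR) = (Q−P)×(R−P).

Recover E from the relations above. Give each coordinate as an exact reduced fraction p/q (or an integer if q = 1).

E = (-26/3, 5/2)

1. E_x = -26/3  [line 8·x + -5·y + 491/6 = 0 ∩ |EA|² = 481/36]
2. E_y = 5/2  [line 8·x + -5·y + 491/6 = 0 ∩ |EA|² = 481/36]
   → E = (-26/3, 5/2)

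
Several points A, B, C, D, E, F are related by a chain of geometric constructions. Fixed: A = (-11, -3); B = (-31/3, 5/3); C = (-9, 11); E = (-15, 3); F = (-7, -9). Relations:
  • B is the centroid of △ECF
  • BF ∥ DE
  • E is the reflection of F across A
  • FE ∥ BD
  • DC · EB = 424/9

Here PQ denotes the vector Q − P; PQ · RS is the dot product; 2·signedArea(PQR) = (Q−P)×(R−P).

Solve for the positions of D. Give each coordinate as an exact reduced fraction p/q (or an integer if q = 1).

D = (-55/3, 41/3)

1. D_x = -55/3  [BF ∥ DE ∩ FE ∥ BD]
2. D_y = 41/3  [BF ∥ DE ∩ FE ∥ BD]
   → D = (-55/3, 41/3)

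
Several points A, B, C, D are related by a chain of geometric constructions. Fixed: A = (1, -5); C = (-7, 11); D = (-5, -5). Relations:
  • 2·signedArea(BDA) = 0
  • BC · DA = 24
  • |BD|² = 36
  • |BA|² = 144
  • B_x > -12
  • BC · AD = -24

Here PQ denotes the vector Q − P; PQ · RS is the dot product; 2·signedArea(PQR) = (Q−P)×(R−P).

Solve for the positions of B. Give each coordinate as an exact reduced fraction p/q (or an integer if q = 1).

1. B_x = -11  [2·signedArea(BDA) = 0 ∩ BC · AD = -24]
2. B_y = -5  [2·signedArea(BDA) = 0 ∩ BC · AD = -24]
   → B = (-11, -5)

B = (-11, -5)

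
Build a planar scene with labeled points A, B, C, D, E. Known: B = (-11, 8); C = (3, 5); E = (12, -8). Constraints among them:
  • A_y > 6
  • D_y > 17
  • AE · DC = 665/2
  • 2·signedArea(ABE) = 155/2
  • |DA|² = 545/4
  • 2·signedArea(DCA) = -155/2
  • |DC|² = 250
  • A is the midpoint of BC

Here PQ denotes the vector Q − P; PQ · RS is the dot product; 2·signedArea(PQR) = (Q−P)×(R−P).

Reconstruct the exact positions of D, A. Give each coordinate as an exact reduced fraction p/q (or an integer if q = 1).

A = (-4, 13/2)
D = (-6, 18)

1. A_x = -4  [A is the midpoint of BC]
2. A_y = 13/2  [A is the midpoint of BC]
   → A = (-4, 13/2)
3. D_x = -6  [2·signedArea(DCA) = -155/2 ∩ AE · DC = 665/2]
4. D_y = 18  [2·signedArea(DCA) = -155/2 ∩ AE · DC = 665/2]
   → D = (-6, 18)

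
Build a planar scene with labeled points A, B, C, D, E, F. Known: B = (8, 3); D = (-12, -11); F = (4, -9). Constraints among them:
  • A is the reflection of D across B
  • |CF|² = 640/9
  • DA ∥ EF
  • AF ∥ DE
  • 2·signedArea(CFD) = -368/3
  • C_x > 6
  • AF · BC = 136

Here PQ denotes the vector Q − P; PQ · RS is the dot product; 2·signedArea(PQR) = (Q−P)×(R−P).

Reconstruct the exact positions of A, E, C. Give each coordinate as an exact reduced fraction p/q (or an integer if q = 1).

A = (28, 17)
C = (20/3, -1)
E = (-36, -37)

1. A_x = 28  [A is the reflection of D across B]
2. A_y = 17  [A is the reflection of D across B]
   → A = (28, 17)
3. E_x = -36  [DA ∥ EF ∩ AF ∥ DE]
4. E_y = -37  [DA ∥ EF ∩ AF ∥ DE]
   → E = (-36, -37)
5. C_x = 20/3  [2·signedArea(CFD) = -368/3 ∩ AF · BC = 136]
6. C_y = -1  [2·signedArea(CFD) = -368/3 ∩ AF · BC = 136]
   → C = (20/3, -1)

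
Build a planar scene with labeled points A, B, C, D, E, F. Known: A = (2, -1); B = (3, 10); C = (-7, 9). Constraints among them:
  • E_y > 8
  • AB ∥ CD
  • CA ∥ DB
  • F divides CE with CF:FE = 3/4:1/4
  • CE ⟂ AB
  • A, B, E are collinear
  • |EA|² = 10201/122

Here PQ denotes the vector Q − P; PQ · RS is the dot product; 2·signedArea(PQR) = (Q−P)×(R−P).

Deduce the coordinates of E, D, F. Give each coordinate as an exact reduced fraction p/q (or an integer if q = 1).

D = (-6, 20)
E = (345/122, 989/122)
F = (181/488, 4065/488)

1. E_x = 345/122  [A, B, E are collinear ∩ CE ⟂ AB]
2. E_y = 989/122  [A, B, E are collinear ∩ CE ⟂ AB]
   → E = (345/122, 989/122)
3. D_x = -6  [CA ∥ DB ∩ AB ∥ CD]
4. D_y = 20  [CA ∥ DB ∩ AB ∥ CD]
   → D = (-6, 20)
5. F_x = 181/488  [F divides CE with CF:FE = 3/4:1/4]
6. F_y = 4065/488  [F divides CE with CF:FE = 3/4:1/4]
   → F = (181/488, 4065/488)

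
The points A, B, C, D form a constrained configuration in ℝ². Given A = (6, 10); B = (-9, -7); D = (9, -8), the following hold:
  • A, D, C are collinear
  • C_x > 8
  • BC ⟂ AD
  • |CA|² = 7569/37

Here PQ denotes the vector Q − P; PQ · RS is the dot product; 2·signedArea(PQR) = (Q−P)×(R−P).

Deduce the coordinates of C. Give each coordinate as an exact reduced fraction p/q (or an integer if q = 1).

C = (309/37, -152/37)

1. C_x = 309/37  [A, D, C are collinear ∩ BC ⟂ AD]
2. C_y = -152/37  [A, D, C are collinear ∩ BC ⟂ AD]
   → C = (309/37, -152/37)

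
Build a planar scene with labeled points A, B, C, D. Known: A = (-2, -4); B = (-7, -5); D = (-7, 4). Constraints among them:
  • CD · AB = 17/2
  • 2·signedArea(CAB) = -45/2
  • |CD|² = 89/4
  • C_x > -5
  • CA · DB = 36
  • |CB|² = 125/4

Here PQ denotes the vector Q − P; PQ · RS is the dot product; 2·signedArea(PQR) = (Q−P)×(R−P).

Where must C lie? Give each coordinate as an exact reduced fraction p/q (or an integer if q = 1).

C = (-9/2, 0)

1. C_x = -9/2  [CD · AB = 17/2 ∩ CA · DB = 36]
2. C_y = 0  [CD · AB = 17/2 ∩ CA · DB = 36]
   → C = (-9/2, 0)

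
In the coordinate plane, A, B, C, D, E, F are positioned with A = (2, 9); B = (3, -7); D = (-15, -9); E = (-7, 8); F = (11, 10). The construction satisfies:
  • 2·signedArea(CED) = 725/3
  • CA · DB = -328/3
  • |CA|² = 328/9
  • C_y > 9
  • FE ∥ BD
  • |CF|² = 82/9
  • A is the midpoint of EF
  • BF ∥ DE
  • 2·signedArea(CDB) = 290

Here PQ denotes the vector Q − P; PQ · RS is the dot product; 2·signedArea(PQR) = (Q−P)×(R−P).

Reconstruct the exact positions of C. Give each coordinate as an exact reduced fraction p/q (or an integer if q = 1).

1. C_x = 8  [2·signedArea(CED) = 725/3 ∩ CA · DB = -328/3]
2. C_y = 29/3  [2·signedArea(CED) = 725/3 ∩ CA · DB = -328/3]
   → C = (8, 29/3)

C = (8, 29/3)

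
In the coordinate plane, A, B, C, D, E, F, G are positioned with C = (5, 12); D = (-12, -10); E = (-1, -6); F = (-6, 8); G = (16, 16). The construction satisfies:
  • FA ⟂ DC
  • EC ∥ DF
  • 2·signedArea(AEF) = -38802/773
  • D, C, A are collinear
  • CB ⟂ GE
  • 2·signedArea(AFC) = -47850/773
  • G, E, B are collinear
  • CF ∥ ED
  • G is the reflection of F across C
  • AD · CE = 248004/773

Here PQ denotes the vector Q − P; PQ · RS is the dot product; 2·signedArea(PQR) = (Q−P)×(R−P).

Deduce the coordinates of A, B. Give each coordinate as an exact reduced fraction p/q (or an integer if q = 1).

A = (-810/773, 3226/773)
B = (7693/773, 6318/773)

1. A_x = -810/773  [D, C, A are collinear ∩ FA ⟂ DC]
2. A_y = 3226/773  [D, C, A are collinear ∩ FA ⟂ DC]
   → A = (-810/773, 3226/773)
3. B_x = 7693/773  [G, E, B are collinear ∩ CB ⟂ GE]
4. B_y = 6318/773  [G, E, B are collinear ∩ CB ⟂ GE]
   → B = (7693/773, 6318/773)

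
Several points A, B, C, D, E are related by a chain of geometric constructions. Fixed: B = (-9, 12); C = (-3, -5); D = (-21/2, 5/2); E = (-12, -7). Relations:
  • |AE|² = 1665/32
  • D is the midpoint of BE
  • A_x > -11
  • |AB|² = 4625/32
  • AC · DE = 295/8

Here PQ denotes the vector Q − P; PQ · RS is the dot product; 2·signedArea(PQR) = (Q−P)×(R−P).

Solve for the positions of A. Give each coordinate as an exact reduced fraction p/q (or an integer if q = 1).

A = (-87/8, 1/8)

1. A_x = -87/8  [line 3/2·x + 19/2·y + 121/8 = 0 ∩ |AB|² = 4625/32]
2. A_y = 1/8  [line 3/2·x + 19/2·y + 121/8 = 0 ∩ |AB|² = 4625/32]
   → A = (-87/8, 1/8)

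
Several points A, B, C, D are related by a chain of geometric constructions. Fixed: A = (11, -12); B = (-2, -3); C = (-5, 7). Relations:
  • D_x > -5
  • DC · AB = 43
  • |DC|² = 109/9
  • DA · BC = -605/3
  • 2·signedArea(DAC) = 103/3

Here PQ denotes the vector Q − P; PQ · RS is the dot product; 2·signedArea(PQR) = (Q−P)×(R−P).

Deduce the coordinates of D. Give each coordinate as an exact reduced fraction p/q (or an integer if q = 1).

1. D_x = -4  [DA · BC = -605/3 ∩ DC · AB = 43]
2. D_y = 11/3  [DA · BC = -605/3 ∩ DC · AB = 43]
   → D = (-4, 11/3)

D = (-4, 11/3)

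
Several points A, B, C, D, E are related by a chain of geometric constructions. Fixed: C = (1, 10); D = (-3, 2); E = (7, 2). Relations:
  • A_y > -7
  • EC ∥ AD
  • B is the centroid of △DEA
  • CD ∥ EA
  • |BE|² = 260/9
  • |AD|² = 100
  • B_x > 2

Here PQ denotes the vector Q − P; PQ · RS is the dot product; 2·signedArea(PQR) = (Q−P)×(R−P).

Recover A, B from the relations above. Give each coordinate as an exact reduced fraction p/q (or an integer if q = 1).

1. A_x = 3  [EC ∥ AD ∩ CD ∥ EA]
2. A_y = -6  [EC ∥ AD ∩ CD ∥ EA]
   → A = (3, -6)
3. B_x = 7/3  [B is the centroid of △DEA]
4. B_y = -2/3  [B is the centroid of △DEA]
   → B = (7/3, -2/3)

A = (3, -6)
B = (7/3, -2/3)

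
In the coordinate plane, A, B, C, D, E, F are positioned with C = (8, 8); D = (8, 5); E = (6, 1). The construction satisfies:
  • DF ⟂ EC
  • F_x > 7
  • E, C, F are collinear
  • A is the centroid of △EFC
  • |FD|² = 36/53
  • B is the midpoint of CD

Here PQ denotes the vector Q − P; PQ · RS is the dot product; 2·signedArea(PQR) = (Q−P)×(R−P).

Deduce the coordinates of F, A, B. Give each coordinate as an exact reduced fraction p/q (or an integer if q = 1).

A = (1124/159, 754/159)
B = (8, 13/2)
F = (382/53, 277/53)

1. F_x = 382/53  [E, C, F are collinear ∩ DF ⟂ EC]
2. F_y = 277/53  [E, C, F are collinear ∩ DF ⟂ EC]
   → F = (382/53, 277/53)
3. A_x = 1124/159  [A is the centroid of △EFC]
4. A_y = 754/159  [A is the centroid of △EFC]
   → A = (1124/159, 754/159)
5. B_x = 8  [B is the midpoint of CD]
6. B_y = 13/2  [B is the midpoint of CD]
   → B = (8, 13/2)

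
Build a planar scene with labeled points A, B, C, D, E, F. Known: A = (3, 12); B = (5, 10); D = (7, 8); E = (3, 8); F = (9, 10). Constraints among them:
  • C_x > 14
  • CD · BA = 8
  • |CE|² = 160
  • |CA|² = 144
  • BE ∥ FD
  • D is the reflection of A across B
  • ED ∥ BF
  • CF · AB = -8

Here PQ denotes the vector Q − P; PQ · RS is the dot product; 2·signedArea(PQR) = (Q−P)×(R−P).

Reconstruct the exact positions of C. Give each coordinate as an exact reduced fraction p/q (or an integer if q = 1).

C = (15, 12)

1. C_x = 15  [line -2·x + 2·y + 6 = 0 ∩ |CA|² = 144]
2. C_y = 12  [line -2·x + 2·y + 6 = 0 ∩ |CA|² = 144]
   → C = (15, 12)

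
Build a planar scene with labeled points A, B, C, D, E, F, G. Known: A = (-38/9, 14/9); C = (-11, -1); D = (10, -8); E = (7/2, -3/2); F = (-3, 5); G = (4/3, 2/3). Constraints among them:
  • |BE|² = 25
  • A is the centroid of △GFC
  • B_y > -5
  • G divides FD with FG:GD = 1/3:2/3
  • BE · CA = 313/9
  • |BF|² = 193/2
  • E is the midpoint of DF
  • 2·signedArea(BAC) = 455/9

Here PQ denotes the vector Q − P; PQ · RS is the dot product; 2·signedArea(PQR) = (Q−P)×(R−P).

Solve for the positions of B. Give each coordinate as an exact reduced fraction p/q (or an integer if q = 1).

1. B_x = -1/2  [BE · CA = 313/9 ∩ 2·signedArea(BAC) = 455/9]
2. B_y = -9/2  [BE · CA = 313/9 ∩ 2·signedArea(BAC) = 455/9]
   → B = (-1/2, -9/2)

B = (-1/2, -9/2)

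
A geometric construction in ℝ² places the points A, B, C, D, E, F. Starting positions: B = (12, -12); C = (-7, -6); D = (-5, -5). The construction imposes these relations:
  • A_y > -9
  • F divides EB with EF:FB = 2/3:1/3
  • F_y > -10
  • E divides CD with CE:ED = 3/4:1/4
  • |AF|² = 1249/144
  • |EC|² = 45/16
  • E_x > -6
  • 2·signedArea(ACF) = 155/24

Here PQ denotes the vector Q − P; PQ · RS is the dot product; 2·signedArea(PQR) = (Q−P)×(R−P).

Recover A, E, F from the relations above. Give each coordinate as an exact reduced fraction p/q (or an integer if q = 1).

1. E_x = -11/2  [E divides CD with CE:ED = 3/4:1/4]
2. E_y = -21/4  [E divides CD with CE:ED = 3/4:1/4]
   → E = (-11/2, -21/4)
3. F_x = 37/6  [F divides EB with EF:FB = 2/3:1/3]
4. F_y = -39/4  [F divides EB with EF:FB = 2/3:1/3]
   → F = (37/6, -39/4)
5. A_x = 7/2  [line 15/4·x + 79/6·y + 2371/24 = 0 ∩ |AF|² = 1249/144]
6. A_y = -17/2  [line 15/4·x + 79/6·y + 2371/24 = 0 ∩ |AF|² = 1249/144]
   → A = (7/2, -17/2)

A = (7/2, -17/2)
E = (-11/2, -21/4)
F = (37/6, -39/4)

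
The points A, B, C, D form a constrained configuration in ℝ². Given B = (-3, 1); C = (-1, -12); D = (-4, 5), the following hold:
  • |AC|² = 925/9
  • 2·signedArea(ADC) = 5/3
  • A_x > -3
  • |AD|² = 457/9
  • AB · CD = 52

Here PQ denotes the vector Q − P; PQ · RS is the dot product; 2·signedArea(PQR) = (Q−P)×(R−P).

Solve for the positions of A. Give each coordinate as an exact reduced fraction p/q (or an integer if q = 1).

1. A_x = -8/3  [2·signedArea(ADC) = 5/3 ∩ AB · CD = 52]
2. A_y = -2  [2·signedArea(ADC) = 5/3 ∩ AB · CD = 52]
   → A = (-8/3, -2)

A = (-8/3, -2)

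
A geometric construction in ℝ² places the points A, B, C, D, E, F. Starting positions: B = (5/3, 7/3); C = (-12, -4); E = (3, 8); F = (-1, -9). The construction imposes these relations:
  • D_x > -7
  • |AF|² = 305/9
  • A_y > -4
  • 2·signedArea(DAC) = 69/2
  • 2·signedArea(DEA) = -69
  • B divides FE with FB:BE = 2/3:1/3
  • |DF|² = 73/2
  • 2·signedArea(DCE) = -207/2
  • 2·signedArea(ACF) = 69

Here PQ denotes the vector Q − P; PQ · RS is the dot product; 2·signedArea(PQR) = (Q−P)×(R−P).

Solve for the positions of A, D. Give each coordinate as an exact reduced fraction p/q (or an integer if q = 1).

1. A_x = 1/3  [line 5·x + 11·y + 35 = 0 ∩ |AF|² = 305/9]
2. A_y = -10/3  [line 5·x + 11·y + 35 = 0 ∩ |AF|² = 305/9]
   → A = (1/3, -10/3)
3. D_x = -13/2  [2·signedArea(DAC) = 69/2 ∩ 2·signedArea(DCE) = -207/2]
4. D_y = -13/2  [2·signedArea(DAC) = 69/2 ∩ 2·signedArea(DCE) = -207/2]
   → D = (-13/2, -13/2)

A = (1/3, -10/3)
D = (-13/2, -13/2)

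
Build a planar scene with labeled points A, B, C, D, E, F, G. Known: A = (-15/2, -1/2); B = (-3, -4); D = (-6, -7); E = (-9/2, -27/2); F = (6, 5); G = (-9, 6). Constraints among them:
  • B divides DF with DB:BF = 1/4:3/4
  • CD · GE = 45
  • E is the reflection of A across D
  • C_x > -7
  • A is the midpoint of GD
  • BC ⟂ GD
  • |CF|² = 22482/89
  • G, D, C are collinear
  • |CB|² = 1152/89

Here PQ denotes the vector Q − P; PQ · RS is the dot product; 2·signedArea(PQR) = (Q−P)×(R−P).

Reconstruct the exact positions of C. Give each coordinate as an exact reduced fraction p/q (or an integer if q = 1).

1. C_x = -579/89  [G, D, C are collinear ∩ BC ⟂ GD]
2. C_y = -428/89  [G, D, C are collinear ∩ BC ⟂ GD]
   → C = (-579/89, -428/89)

C = (-579/89, -428/89)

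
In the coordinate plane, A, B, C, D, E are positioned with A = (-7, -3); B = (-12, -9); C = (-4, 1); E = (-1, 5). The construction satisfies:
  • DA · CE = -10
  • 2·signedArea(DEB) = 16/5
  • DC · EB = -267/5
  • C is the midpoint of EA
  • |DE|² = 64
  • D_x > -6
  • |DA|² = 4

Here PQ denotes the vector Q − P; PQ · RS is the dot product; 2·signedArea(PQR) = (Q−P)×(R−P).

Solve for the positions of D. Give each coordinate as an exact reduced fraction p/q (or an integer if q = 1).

1. D_x = -29/5  [2·signedArea(DEB) = 16/5 ∩ DC · EB = -267/5]
2. D_y = -7/5  [2·signedArea(DEB) = 16/5 ∩ DC · EB = -267/5]
   → D = (-29/5, -7/5)

D = (-29/5, -7/5)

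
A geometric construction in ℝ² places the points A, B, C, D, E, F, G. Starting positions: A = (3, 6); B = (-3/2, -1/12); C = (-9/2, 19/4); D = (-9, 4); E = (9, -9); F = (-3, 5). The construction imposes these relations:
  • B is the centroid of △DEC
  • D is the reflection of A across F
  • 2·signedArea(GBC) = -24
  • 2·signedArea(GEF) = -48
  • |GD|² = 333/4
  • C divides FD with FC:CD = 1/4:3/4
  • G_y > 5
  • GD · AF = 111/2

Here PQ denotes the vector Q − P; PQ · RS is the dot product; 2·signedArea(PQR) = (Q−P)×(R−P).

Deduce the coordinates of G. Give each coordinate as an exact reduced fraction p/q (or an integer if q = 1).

G = (0, 11/2)

1. G_x = 0  [2·signedArea(GBC) = -24 ∩ GD · AF = 111/2]
2. G_y = 11/2  [2·signedArea(GBC) = -24 ∩ GD · AF = 111/2]
   → G = (0, 11/2)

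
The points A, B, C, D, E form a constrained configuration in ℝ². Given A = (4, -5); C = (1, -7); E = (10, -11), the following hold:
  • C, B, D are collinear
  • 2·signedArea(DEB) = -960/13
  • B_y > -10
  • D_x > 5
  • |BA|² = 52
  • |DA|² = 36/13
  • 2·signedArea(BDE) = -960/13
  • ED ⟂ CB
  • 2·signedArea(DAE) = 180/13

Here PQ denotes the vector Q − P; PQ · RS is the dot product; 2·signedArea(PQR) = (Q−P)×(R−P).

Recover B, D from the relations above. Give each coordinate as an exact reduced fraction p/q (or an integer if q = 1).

1. D_x = 70/13  [line 6·x + 6·y + -102/13 = 0 ∩ |DA|² = 36/13]
2. D_y = -53/13  [line 6·x + 6·y + -102/13 = 0 ∩ |DA|² = 36/13]
   → D = (70/13, -53/13)
3. B_x = -2  [2·signedArea(BDE) = -960/13 ∩ C, B, D are collinear]
4. B_y = -9  [2·signedArea(BDE) = -960/13 ∩ C, B, D are collinear]
   → B = (-2, -9)

B = (-2, -9)
D = (70/13, -53/13)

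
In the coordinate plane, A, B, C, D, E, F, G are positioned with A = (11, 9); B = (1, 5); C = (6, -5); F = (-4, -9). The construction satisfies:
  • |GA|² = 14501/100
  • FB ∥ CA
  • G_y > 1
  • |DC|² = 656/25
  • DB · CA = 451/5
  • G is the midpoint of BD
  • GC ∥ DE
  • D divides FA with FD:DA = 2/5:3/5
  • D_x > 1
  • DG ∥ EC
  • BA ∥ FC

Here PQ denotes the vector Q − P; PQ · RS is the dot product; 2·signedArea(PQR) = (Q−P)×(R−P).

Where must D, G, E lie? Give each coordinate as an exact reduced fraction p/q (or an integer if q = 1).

1. D_x = 2  [D divides FA with FD:DA = 2/5:3/5]
2. D_y = -9/5  [D divides FA with FD:DA = 2/5:3/5]
   → D = (2, -9/5)
3. G_x = 3/2  [G is the midpoint of BD]
4. G_y = 8/5  [G is the midpoint of BD]
   → G = (3/2, 8/5)
5. E_x = 13/2  [DG ∥ EC ∩ GC ∥ DE]
6. E_y = -42/5  [DG ∥ EC ∩ GC ∥ DE]
   → E = (13/2, -42/5)

D = (2, -9/5)
E = (13/2, -42/5)
G = (3/2, 8/5)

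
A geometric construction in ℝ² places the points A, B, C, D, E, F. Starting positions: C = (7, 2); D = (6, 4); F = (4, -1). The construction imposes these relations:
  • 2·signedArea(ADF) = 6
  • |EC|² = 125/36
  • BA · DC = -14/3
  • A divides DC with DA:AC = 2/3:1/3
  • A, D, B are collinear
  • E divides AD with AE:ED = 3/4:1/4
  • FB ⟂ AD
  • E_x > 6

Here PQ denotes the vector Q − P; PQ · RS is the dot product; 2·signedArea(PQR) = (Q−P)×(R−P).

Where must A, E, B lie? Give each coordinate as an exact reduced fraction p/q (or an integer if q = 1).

A = (20/3, 8/3)
B = (38/5, 4/5)
E = (37/6, 11/3)

1. A_x = 20/3  [A divides DC with DA:AC = 2/3:1/3]
2. A_y = 8/3  [A divides DC with DA:AC = 2/3:1/3]
   → A = (20/3, 8/3)
3. E_x = 37/6  [E divides AD with AE:ED = 3/4:1/4]
4. E_y = 11/3  [E divides AD with AE:ED = 3/4:1/4]
   → E = (37/6, 11/3)
5. B_x = 38/5  [A, D, B are collinear ∩ FB ⟂ AD]
6. B_y = 4/5  [A, D, B are collinear ∩ FB ⟂ AD]
   → B = (38/5, 4/5)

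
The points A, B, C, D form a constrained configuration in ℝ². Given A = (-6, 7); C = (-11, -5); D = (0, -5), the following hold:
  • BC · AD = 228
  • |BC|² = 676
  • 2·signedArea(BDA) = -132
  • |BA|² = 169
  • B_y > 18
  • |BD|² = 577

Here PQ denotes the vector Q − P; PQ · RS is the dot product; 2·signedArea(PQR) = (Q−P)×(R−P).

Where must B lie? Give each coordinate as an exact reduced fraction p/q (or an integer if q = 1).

B = (-1, 19)

1. B_x = -1  [BC · AD = 228 ∩ 2·signedArea(BDA) = -132]
2. B_y = 19  [BC · AD = 228 ∩ 2·signedArea(BDA) = -132]
   → B = (-1, 19)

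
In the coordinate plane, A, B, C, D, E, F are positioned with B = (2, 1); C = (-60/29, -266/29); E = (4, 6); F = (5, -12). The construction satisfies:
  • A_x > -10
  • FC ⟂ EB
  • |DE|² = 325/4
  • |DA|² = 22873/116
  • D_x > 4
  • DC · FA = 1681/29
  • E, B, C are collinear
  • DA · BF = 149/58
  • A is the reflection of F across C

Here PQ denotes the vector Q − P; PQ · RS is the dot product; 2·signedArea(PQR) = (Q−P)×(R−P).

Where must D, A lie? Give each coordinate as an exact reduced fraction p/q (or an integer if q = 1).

1. A_x = -265/29  [A is the reflection of F across C]
2. A_y = -184/29  [A is the reflection of F across C]
   → A = (-265/29, -184/29)
3. D_x = 9/2  [DC · FA = 1681/29 ∩ DA · BF = 149/58]
4. D_y = -3  [DC · FA = 1681/29 ∩ DA · BF = 149/58]
   → D = (9/2, -3)

A = (-265/29, -184/29)
D = (9/2, -3)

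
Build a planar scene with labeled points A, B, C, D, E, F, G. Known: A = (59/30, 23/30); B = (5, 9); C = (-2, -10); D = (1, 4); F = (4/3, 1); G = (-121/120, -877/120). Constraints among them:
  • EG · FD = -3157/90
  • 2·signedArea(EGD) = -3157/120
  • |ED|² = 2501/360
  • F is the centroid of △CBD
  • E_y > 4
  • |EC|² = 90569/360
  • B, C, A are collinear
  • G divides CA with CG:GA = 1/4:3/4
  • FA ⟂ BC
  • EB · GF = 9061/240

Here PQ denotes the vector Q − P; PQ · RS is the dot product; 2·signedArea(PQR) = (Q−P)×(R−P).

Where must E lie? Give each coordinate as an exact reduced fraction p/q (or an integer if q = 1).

E = (209/60, 293/60)

1. E_x = 209/60  [EB · GF = 9061/240 ∩ 2·signedArea(EGD) = -3157/120]
2. E_y = 293/60  [EB · GF = 9061/240 ∩ 2·signedArea(EGD) = -3157/120]
   → E = (209/60, 293/60)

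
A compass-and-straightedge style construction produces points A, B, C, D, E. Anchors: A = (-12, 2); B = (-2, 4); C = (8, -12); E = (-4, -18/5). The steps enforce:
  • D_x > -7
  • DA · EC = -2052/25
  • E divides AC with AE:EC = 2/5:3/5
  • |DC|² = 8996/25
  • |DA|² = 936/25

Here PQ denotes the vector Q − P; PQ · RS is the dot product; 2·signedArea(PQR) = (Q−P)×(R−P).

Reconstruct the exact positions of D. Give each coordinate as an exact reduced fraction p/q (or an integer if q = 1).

1. D_x = -6  [line -12·x + 42/5·y + -1968/25 = 0 ∩ |DC|² = 8996/25]
2. D_y = 4/5  [line -12·x + 42/5·y + -1968/25 = 0 ∩ |DC|² = 8996/25]
   → D = (-6, 4/5)

D = (-6, 4/5)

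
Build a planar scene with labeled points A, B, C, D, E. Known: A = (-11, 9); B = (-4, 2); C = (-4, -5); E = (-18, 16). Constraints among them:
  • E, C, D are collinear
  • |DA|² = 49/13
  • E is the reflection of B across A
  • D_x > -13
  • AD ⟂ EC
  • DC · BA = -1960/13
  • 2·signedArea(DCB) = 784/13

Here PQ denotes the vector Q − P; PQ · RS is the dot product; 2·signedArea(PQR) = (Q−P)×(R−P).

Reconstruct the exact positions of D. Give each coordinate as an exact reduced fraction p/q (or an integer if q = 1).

D = (-164/13, 103/13)

1. D_x = -164/13  [E, C, D are collinear ∩ AD ⟂ EC]
2. D_y = 103/13  [E, C, D are collinear ∩ AD ⟂ EC]
   → D = (-164/13, 103/13)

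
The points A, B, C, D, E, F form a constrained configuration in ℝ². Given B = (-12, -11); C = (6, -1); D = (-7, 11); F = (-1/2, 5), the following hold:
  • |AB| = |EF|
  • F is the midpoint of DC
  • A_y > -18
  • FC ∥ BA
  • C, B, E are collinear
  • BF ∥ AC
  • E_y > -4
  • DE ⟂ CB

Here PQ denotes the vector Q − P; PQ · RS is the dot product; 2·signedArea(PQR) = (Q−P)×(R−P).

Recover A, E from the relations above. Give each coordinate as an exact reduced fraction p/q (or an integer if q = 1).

1. A_x = -11/2  [BF ∥ AC ∩ FC ∥ BA]
2. A_y = -17  [BF ∥ AC ∩ FC ∥ BA]
   → A = (-11/2, -17)
3. E_x = 123/106  [C, B, E are collinear ∩ DE ⟂ CB]
4. E_y = -391/106  [C, B, E are collinear ∩ DE ⟂ CB]
   → E = (123/106, -391/106)

A = (-11/2, -17)
E = (123/106, -391/106)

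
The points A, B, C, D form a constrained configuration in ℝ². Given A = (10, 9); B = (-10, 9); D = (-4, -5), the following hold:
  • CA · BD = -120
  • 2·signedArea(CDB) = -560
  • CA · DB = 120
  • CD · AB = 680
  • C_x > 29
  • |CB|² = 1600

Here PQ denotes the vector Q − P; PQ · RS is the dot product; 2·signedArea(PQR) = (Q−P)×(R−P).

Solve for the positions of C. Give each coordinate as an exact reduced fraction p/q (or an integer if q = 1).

C = (30, 9)

1. C_x = 30  [CA · DB = 120 ∩ CD · AB = 680]
2. C_y = 9  [CA · DB = 120 ∩ CD · AB = 680]
   → C = (30, 9)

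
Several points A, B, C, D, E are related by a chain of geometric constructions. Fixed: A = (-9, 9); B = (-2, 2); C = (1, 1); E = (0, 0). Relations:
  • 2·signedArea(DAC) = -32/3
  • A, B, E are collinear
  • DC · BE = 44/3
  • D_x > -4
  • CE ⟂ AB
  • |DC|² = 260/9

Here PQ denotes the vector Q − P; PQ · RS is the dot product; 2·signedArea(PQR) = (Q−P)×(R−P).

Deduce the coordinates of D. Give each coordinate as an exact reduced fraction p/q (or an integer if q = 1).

D = (-11/3, 11/3)

1. D_x = -11/3  [2·signedArea(DAC) = -32/3 ∩ DC · BE = 44/3]
2. D_y = 11/3  [2·signedArea(DAC) = -32/3 ∩ DC · BE = 44/3]
   → D = (-11/3, 11/3)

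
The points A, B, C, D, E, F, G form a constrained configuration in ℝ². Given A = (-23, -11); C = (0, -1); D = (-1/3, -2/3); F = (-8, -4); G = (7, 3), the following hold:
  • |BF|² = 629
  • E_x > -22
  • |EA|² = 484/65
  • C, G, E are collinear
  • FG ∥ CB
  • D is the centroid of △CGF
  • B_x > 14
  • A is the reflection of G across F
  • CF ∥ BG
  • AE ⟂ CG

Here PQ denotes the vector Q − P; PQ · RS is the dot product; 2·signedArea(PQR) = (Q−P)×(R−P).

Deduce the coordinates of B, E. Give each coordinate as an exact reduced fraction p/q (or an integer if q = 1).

B = (15, 6)
E = (-1407/65, -869/65)

1. B_x = 15  [CF ∥ BG ∩ FG ∥ CB]
2. B_y = 6  [CF ∥ BG ∩ FG ∥ CB]
   → B = (15, 6)
3. E_x = -1407/65  [C, G, E are collinear ∩ AE ⟂ CG]
4. E_y = -869/65  [C, G, E are collinear ∩ AE ⟂ CG]
   → E = (-1407/65, -869/65)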